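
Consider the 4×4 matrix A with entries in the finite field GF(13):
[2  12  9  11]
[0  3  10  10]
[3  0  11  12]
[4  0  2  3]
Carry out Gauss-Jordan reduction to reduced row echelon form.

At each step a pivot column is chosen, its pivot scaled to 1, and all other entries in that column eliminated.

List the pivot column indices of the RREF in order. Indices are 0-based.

pivot columns: 0, 1, 2, 3

step 1: normalize row 0 (÷2) = (1, 6, 11, 12)
  row 2: subtract 3×row0 = (0, 8, 4, 2)
  row 3: subtract 4×row0 = (0, 2, 10, 7)
step 2: normalize row 1 (÷3) = (0, 1, 12, 12)
  row 0: subtract 6×row1 = (1, 0, 4, 5)
  row 2: subtract 8×row1 = (0, 0, 12, 10)
  row 3: subtract 2×row1 = (0, 0, 12, 9)
step 3: normalize row 2 (÷12) = (0, 0, 1, 3)
  row 0: subtract 4×row2 = (1, 0, 0, 6)
  row 1: subtract 12×row2 = (0, 1, 0, 2)
  row 3: subtract 12×row2 = (0, 0, 0, 12)
step 4: normalize row 3 (÷12) = (0, 0, 0, 1)
  row 0: subtract 6×row3 = (1, 0, 0, 0)
  row 1: subtract 2×row3 = (0, 1, 0, 0)
  row 2: subtract 3×row3 = (0, 0, 1, 0)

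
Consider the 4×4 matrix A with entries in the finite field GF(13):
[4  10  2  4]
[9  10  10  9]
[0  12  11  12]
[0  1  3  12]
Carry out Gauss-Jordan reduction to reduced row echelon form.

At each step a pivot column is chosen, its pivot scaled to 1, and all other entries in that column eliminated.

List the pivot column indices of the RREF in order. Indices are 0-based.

pivot columns: 0, 1, 2, 3

[1] R0 /= 4  ⇒  (1, 9, 7, 1)
     R1 -= 9·R0  ⇒  (0, 7, 12, 0)
[2] R1 /= 7  ⇒  (0, 1, 11, 0)
     R0 -= 9·R1  ⇒  (1, 0, 12, 1)
     R2 -= 12·R1  ⇒  (0, 0, 9, 12)
     R3 -= 1·R1  ⇒  (0, 0, 5, 12)
[3] R2 /= 9  ⇒  (0, 0, 1, 10)
     R0 -= 12·R2  ⇒  (1, 0, 0, 11)
     R1 -= 11·R2  ⇒  (0, 1, 0, 7)
     R3 -= 5·R2  ⇒  (0, 0, 0, 1)
[4] R3 /= 1  ⇒  (0, 0, 0, 1)
     R0 -= 11·R3  ⇒  (1, 0, 0, 0)
     R1 -= 7·R3  ⇒  (0, 1, 0, 0)
     R2 -= 10·R3  ⇒  (0, 0, 1, 0)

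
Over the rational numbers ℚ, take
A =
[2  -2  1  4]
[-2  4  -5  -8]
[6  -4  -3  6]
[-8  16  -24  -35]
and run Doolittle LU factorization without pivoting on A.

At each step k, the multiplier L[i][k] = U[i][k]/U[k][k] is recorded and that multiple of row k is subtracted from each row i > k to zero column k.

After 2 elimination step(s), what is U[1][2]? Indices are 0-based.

Step 1: pivot at (0,0) is 2.
  row1 ← row1 − (-1)·row0  ⇒  L[1][0]=-1, U row1=(0, 2, -4, -4)
  row2 ← row2 − (3)·row0  ⇒  L[2][0]=3, U row2=(0, 2, -6, -6)
  row3 ← row3 − (-4)·row0  ⇒  L[3][0]=-4, U row3=(0, 8, -20, -19)
Step 2: pivot at (1,1) is 2.
  row2 ← row2 − (1)·row1  ⇒  L[2][1]=1, U row2=(0, 0, -2, -2)
  row3 ← row3 − (4)·row1  ⇒  L[3][1]=4, U row3=(0, 0, -4, -3)

U[1][2] = -4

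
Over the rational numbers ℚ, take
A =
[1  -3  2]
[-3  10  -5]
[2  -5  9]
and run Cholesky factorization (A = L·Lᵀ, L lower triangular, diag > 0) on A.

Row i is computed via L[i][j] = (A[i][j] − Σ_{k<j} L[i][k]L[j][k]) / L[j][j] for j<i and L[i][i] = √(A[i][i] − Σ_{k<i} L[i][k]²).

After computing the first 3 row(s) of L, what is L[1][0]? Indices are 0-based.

Step 1: L[0][0] = √(1) = 1.
  L[1][0] = (-3) / L[0][0] = -3.
Step 2: L[1][1] = √(1) = 1.
  L[2][0] = (2) / L[0][0] = 2.
  L[2][1] = (1) / L[1][1] = 1.
Step 3: L[2][2] = √(4) = 2.

L[1][0] = -3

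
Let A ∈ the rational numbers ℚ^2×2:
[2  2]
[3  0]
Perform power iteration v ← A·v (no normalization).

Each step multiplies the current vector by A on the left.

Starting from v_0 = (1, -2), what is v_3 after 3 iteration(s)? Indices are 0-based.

v_0 = (1, -2).
v_1 = A·v_0 = (-2, 3).
v_2 = A·v_1 = (2, -6).
v_3 = A·v_2 = (-8, 6).

v_3 = (-8, 6)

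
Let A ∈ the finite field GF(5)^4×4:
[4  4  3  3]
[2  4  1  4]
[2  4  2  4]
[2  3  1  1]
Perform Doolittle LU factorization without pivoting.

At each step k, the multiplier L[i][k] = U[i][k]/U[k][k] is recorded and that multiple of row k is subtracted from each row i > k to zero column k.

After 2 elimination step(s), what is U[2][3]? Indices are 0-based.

U[2][3] = 0

k=0: U[0][0]=4
  eliminate (1,0): mult=3, new row 1: (0, 2, 2, 0); set L[1][0]=3
  eliminate (2,0): mult=3, new row 2: (0, 2, 3, 0); set L[2][0]=3
  eliminate (3,0): mult=3, new row 3: (0, 1, 2, 2); set L[3][0]=3
k=1: U[1][1]=2
  eliminate (2,1): mult=1, new row 2: (0, 0, 1, 0); set L[2][1]=1
  eliminate (3,1): mult=3, new row 3: (0, 0, 1, 2); set L[3][1]=3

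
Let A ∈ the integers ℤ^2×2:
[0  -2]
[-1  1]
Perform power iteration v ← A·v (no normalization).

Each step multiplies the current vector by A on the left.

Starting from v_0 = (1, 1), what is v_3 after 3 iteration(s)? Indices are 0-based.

v_0 = (1, 1).
v_1 = A·v_0 = (-2, 0).
v_2 = A·v_1 = (0, 2).
v_3 = A·v_2 = (-4, 2).

v_3 = (-4, 2)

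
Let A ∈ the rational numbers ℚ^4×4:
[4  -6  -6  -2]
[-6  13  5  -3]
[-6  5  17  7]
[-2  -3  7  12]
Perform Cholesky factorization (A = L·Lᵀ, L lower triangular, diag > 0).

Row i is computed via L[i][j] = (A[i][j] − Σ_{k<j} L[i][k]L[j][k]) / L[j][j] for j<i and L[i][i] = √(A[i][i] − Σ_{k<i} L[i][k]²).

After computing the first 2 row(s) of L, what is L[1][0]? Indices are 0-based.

Step 1: L[0][0] = √(4) = 2.
  L[1][0] = (-6) / L[0][0] = -3.
Step 2: L[1][1] = √(4) = 2.

L[1][0] = -3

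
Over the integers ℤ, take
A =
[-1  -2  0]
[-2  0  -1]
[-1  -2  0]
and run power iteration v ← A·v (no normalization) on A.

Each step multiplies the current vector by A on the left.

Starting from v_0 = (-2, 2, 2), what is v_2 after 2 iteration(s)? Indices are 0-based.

v_0 = (-2, 2, 2).
v_1 = A·v_0 = (-2, 2, -2).
v_2 = A·v_1 = (-2, 6, -2).

v_2 = (-2, 6, -2)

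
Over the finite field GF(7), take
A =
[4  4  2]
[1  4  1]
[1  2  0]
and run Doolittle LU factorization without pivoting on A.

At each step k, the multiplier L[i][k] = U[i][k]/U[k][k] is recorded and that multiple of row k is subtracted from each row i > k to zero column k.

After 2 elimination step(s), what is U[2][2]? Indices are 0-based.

U[2][2] = 4

[col 0] pivot 4
  R1 -= 2*R0 → (0, 3, 4)  (L[1][0] := 2)
  R2 -= 2*R0 → (0, 1, 3)  (L[2][0] := 2)
[col 1] pivot 3
  R2 -= 5*R1 → (0, 0, 4)  (L[2][1] := 5)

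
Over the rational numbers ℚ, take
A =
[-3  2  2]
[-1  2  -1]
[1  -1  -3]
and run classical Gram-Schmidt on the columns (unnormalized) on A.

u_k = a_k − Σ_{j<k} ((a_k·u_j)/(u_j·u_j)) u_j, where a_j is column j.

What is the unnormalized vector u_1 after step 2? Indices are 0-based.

Step 1: u_0 = a_0 = (-3, -1, 1).
Step 2: u_1 = a_1 − (-9/11)·u_0 = (-5/11, 13/11, -2/11).

u_1 = (-5/11, 13/11, -2/11)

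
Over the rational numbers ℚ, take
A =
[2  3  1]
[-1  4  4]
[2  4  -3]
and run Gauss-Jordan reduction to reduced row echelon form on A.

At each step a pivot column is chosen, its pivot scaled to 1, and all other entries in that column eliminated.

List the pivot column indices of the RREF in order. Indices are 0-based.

[1] R0 /= 2  ⇒  (1, 3/2, 1/2)
     R1 -= -1·R0  ⇒  (0, 11/2, 9/2)
     R2 -= 2·R0  ⇒  (0, 1, -4)
[2] R1 /= 11/2  ⇒  (0, 1, 9/11)
     R0 -= 3/2·R1  ⇒  (1, 0, -8/11)
     R2 -= 1·R1  ⇒  (0, 0, -53/11)
[3] R2 /= -53/11  ⇒  (0, 0, 1)
     R0 -= -8/11·R2  ⇒  (1, 0, 0)
     R1 -= 9/11·R2  ⇒  (0, 1, 0)

pivot columns: 0, 1, 2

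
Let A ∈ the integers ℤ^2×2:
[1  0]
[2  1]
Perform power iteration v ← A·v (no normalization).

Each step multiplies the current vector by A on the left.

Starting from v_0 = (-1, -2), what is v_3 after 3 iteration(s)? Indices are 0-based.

v_0 = (-1, -2).
v_1 = A·v_0 = (-1, -4).
v_2 = A·v_1 = (-1, -6).
v_3 = A·v_2 = (-1, -8).

v_3 = (-1, -8)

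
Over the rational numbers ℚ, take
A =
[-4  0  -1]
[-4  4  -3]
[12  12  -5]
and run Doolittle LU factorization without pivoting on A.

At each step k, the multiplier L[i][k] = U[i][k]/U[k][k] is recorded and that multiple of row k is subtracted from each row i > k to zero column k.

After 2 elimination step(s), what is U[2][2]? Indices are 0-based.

U[2][2] = -2

k=0: U[0][0]=-4
  eliminate (1,0): mult=1, new row 1: (0, 4, -2); set L[1][0]=1
  eliminate (2,0): mult=-3, new row 2: (0, 12, -8); set L[2][0]=-3
k=1: U[1][1]=4
  eliminate (2,1): mult=3, new row 2: (0, 0, -2); set L[2][1]=3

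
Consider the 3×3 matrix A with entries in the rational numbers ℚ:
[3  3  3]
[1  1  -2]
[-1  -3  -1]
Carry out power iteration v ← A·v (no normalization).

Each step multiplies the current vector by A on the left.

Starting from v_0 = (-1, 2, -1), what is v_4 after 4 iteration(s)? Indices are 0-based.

v_4 = (6, 77, -38)

v_0 = (-1, 2, -1).
v_1 = A·v_0 = (0, 3, -4).
v_2 = A·v_1 = (-3, 11, -5).
v_3 = A·v_2 = (9, 18, -25).
v_4 = A·v_3 = (6, 77, -38).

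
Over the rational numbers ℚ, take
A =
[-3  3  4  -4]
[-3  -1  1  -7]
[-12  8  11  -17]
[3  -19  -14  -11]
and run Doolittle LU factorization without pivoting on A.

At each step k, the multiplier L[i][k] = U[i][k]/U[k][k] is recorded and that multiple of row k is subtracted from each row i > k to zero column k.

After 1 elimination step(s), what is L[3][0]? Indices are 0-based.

[col 0] pivot -3
  R1 -= 1*R0 → (0, -4, -3, -3)  (L[1][0] := 1)
  R2 -= 4*R0 → (0, -4, -5, -1)  (L[2][0] := 4)
  R3 -= -1*R0 → (0, -16, -10, -15)  (L[3][0] := -1)

L[3][0] = -1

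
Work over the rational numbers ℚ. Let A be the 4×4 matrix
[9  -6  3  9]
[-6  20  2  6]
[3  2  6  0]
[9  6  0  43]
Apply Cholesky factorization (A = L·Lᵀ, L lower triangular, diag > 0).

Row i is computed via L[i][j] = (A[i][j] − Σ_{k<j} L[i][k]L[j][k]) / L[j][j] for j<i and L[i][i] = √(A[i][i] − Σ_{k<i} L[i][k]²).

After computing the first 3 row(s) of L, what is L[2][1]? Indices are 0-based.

L[2][1] = 1

Step 1: L[0][0] = √(9) = 3.
  L[1][0] = (-6) / L[0][0] = -2.
Step 2: L[1][1] = √(16) = 4.
  L[2][0] = (3) / L[0][0] = 1.
  L[2][1] = (4) / L[1][1] = 1.
Step 3: L[2][2] = √(4) = 2.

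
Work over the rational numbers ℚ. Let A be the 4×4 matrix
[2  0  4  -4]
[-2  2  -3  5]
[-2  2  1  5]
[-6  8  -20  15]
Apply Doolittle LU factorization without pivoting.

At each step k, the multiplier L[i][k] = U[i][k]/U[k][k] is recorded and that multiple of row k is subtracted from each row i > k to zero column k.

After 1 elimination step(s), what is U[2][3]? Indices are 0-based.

[col 0] pivot 2
  R1 -= -1*R0 → (0, 2, 1, 1)  (L[1][0] := -1)
  R2 -= -1*R0 → (0, 2, 5, 1)  (L[2][0] := -1)
  R3 -= -3*R0 → (0, 8, -8, 3)  (L[3][0] := -3)

U[2][3] = 1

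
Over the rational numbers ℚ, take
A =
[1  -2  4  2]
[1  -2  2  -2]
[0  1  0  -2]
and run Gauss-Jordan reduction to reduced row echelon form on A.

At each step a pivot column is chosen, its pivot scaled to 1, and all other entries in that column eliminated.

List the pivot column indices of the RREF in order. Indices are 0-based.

step 1: normalize row 0 (÷1) = (1, -2, 4, 2)
  row 1: subtract 1×row0 = (0, 0, -2, -4)
step 2: exchange rows 1,2
step 2: normalize row 1 (÷1) = (0, 1, 0, -2)
  row 0: subtract -2×row1 = (1, 0, 4, -2)
step 3: normalize row 2 (÷-2) = (0, 0, 1, 2)
  row 0: subtract 4×row2 = (1, 0, 0, -10)

pivot columns: 0, 1, 2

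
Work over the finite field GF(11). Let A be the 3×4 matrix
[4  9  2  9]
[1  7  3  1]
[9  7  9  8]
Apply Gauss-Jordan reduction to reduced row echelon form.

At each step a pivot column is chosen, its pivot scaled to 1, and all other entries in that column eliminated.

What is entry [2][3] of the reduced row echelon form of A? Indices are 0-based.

M[2][3] = 1

[1] R0 /= 4  ⇒  (1, 5, 6, 5)
     R1 -= 1·R0  ⇒  (0, 2, 8, 7)
     R2 -= 9·R0  ⇒  (0, 6, 10, 7)
[2] R1 /= 2  ⇒  (0, 1, 4, 9)
     R0 -= 5·R1  ⇒  (1, 0, 8, 4)
     R2 -= 6·R1  ⇒  (0, 0, 8, 8)
[3] R2 /= 8  ⇒  (0, 0, 1, 1)
     R0 -= 8·R2  ⇒  (1, 0, 0, 7)
     R1 -= 4·R2  ⇒  (0, 1, 0, 5)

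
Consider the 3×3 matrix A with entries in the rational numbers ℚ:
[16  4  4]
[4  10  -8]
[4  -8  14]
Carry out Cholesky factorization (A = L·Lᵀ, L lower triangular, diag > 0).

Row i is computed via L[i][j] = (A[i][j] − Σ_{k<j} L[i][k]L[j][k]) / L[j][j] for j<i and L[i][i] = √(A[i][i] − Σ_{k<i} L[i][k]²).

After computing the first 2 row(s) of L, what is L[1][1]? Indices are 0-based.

L[1][1] = 3

Step 1: L[0][0] = √(16) = 4.
  L[1][0] = (4) / L[0][0] = 1.
Step 2: L[1][1] = √(9) = 3.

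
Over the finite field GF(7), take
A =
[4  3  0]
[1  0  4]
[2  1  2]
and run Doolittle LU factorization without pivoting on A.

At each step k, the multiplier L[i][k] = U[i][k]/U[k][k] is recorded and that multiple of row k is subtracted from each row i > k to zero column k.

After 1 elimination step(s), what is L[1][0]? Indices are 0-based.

L[1][0] = 2

k=0: U[0][0]=4
  eliminate (1,0): mult=2, new row 1: (0, 1, 4); set L[1][0]=2
  eliminate (2,0): mult=4, new row 2: (0, 3, 2); set L[2][0]=4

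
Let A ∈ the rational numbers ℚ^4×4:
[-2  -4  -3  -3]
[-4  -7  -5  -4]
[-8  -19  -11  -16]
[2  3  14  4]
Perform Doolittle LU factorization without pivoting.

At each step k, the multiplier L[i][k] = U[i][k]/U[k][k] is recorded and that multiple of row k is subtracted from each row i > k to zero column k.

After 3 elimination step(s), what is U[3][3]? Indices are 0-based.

U[3][3] = -3

k=0: U[0][0]=-2
  eliminate (1,0): mult=2, new row 1: (0, 1, 1, 2); set L[1][0]=2
  eliminate (2,0): mult=4, new row 2: (0, -3, 1, -4); set L[2][0]=4
  eliminate (3,0): mult=-1, new row 3: (0, -1, 11, 1); set L[3][0]=-1
k=1: U[1][1]=1
  eliminate (2,1): mult=-3, new row 2: (0, 0, 4, 2); set L[2][1]=-3
  eliminate (3,1): mult=-1, new row 3: (0, 0, 12, 3); set L[3][1]=-1
k=2: U[2][2]=4
  eliminate (3,2): mult=3, new row 3: (0, 0, 0, -3); set L[3][2]=3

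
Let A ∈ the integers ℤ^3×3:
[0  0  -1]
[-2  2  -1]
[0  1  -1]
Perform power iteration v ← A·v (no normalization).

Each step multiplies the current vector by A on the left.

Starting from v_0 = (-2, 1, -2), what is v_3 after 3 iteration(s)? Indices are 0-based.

v_0 = (-2, 1, -2).
v_1 = A·v_0 = (2, 8, 3).
v_2 = A·v_1 = (-3, 9, 5).
v_3 = A·v_2 = (-5, 19, 4).

v_3 = (-5, 19, 4)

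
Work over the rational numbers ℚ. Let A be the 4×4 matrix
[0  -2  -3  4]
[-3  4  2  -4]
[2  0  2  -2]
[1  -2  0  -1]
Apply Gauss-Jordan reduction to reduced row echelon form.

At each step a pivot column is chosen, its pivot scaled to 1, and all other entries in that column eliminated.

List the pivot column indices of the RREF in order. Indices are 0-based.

pivot columns: 0, 1, 2, 3

[1] R0 <-> R1
[1] R0 /= -3  ⇒  (1, -4/3, -2/3, 4/3)
     R2 -= 2·R0  ⇒  (0, 8/3, 10/3, -14/3)
     R3 -= 1·R0  ⇒  (0, -2/3, 2/3, -7/3)
[2] R1 /= -2  ⇒  (0, 1, 3/2, -2)
     R0 -= -4/3·R1  ⇒  (1, 0, 4/3, -4/3)
     R2 -= 8/3·R1  ⇒  (0, 0, -2/3, 2/3)
     R3 -= -2/3·R1  ⇒  (0, 0, 5/3, -11/3)
[3] R2 /= -2/3  ⇒  (0, 0, 1, -1)
     R0 -= 4/3·R2  ⇒  (1, 0, 0, 0)
     R1 -= 3/2·R2  ⇒  (0, 1, 0, -1/2)
     R3 -= 5/3·R2  ⇒  (0, 0, 0, -2)
[4] R3 /= -2  ⇒  (0, 0, 0, 1)
     R1 -= -1/2·R3  ⇒  (0, 1, 0, 0)
     R2 -= -1·R3  ⇒  (0, 0, 1, 0)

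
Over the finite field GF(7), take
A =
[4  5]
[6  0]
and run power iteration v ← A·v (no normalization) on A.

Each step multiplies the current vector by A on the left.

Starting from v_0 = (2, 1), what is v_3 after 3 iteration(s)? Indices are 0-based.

v_0 = (2, 1).
v_1 = A·v_0 = (6, 5).
v_2 = A·v_1 = (0, 1).
v_3 = A·v_2 = (5, 0).

v_3 = (5, 0)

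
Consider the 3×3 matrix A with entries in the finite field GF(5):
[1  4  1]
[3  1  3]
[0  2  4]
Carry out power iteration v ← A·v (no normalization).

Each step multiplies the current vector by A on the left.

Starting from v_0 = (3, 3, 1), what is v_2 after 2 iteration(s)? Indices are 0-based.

v_0 = (3, 3, 1).
v_1 = A·v_0 = (1, 0, 0).
v_2 = A·v_1 = (1, 3, 0).

v_2 = (1, 3, 0)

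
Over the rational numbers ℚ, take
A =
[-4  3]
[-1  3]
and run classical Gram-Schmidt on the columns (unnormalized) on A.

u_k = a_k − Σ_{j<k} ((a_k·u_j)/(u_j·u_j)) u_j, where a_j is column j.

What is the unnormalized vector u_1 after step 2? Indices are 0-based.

Step 1: u_0 = a_0 = (-4, -1).
Step 2: u_1 = a_1 − (-15/17)·u_0 = (-9/17, 36/17).

u_1 = (-9/17, 36/17)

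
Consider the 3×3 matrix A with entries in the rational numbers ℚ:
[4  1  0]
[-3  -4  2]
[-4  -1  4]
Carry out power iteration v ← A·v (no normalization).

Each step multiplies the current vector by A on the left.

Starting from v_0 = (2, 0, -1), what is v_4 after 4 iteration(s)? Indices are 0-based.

v_4 = (168, -368, -1640)

v_0 = (2, 0, -1).
v_1 = A·v_0 = (8, -8, -12).
v_2 = A·v_1 = (24, -16, -72).
v_3 = A·v_2 = (80, -152, -368).
v_4 = A·v_3 = (168, -368, -1640).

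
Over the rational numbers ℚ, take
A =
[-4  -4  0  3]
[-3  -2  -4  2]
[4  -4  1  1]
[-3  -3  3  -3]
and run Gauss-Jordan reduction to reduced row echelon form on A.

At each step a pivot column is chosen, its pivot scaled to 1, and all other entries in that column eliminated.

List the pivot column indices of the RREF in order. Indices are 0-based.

pivot(0,0)=-4: scale R0 → (1, 1, 0, -3/4)
  clear (1,0): R1 −= (-3)R0 → (0, 1, -4, -1/4)
  clear (2,0): R2 −= (4)R0 → (0, -8, 1, 4)
  clear (3,0): R3 −= (-3)R0 → (0, 0, 3, -21/4)
pivot(1,1)=1: scale R1 → (0, 1, -4, -1/4)
  clear (0,1): R0 −= (1)R1 → (1, 0, 4, -1/2)
  clear (2,1): R2 −= (-8)R1 → (0, 0, -31, 2)
pivot(2,2)=-31: scale R2 → (0, 0, 1, -2/31)
  clear (0,2): R0 −= (4)R2 → (1, 0, 0, -15/62)
  clear (1,2): R1 −= (-4)R2 → (0, 1, 0, -63/124)
  clear (3,2): R3 −= (3)R2 → (0, 0, 0, -627/124)
pivot(3,3)=-627/124: scale R3 → (0, 0, 0, 1)
  clear (0,3): R0 −= (-15/62)R3 → (1, 0, 0, 0)
  clear (1,3): R1 −= (-63/124)R3 → (0, 1, 0, 0)
  clear (2,3): R2 −= (-2/31)R3 → (0, 0, 1, 0)

pivot columns: 0, 1, 2, 3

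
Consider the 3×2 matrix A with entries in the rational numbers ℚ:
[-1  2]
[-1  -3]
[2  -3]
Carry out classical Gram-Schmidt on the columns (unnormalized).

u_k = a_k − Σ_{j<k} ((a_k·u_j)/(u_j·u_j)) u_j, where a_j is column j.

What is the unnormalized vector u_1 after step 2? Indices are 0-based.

Step 1: u_0 = a_0 = (-1, -1, 2).
Step 2: u_1 = a_1 − (-5/6)·u_0 = (7/6, -23/6, -4/3).

u_1 = (7/6, -23/6, -4/3)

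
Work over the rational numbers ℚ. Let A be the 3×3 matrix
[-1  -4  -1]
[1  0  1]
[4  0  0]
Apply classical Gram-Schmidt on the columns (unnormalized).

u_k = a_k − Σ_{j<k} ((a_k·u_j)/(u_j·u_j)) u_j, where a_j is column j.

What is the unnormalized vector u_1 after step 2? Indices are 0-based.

u_1 = (-34/9, -2/9, -8/9)

Step 1: u_0 = a_0 = (-1, 1, 4).
Step 2: u_1 = a_1 − (2/9)·u_0 = (-34/9, -2/9, -8/9).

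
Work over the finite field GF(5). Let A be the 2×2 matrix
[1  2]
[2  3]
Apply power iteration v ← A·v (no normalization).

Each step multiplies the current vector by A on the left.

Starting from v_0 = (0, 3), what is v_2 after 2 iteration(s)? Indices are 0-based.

v_0 = (0, 3).
v_1 = A·v_0 = (1, 4).
v_2 = A·v_1 = (4, 4).

v_2 = (4, 4)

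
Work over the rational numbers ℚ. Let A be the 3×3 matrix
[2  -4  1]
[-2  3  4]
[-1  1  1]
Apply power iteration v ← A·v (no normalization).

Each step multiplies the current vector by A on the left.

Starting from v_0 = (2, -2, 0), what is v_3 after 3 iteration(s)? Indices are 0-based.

v_3 = (374, -434, -156)

v_0 = (2, -2, 0).
v_1 = A·v_0 = (12, -10, -4).
v_2 = A·v_1 = (60, -70, -26).
v_3 = A·v_2 = (374, -434, -156).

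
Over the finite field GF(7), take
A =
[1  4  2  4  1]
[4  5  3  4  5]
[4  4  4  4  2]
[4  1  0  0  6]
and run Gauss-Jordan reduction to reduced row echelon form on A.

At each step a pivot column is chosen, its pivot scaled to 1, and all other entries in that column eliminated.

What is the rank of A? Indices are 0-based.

rank = 4

[1] R0 /= 1  ⇒  (1, 4, 2, 4, 1)
     R1 -= 4·R0  ⇒  (0, 3, 2, 2, 1)
     R2 -= 4·R0  ⇒  (0, 2, 3, 2, 5)
     R3 -= 4·R0  ⇒  (0, 6, 6, 5, 2)
[2] R1 /= 3  ⇒  (0, 1, 3, 3, 5)
     R0 -= 4·R1  ⇒  (1, 0, 4, 6, 2)
     R2 -= 2·R1  ⇒  (0, 0, 4, 3, 2)
     R3 -= 6·R1  ⇒  (0, 0, 2, 1, 0)
[3] R2 /= 4  ⇒  (0, 0, 1, 6, 4)
     R0 -= 4·R2  ⇒  (1, 0, 0, 3, 0)
     R1 -= 3·R2  ⇒  (0, 1, 0, 6, 0)
     R3 -= 2·R2  ⇒  (0, 0, 0, 3, 6)
[4] R3 /= 3  ⇒  (0, 0, 0, 1, 2)
     R0 -= 3·R3  ⇒  (1, 0, 0, 0, 1)
     R1 -= 6·R3  ⇒  (0, 1, 0, 0, 2)
     R2 -= 6·R3  ⇒  (0, 0, 1, 0, 6)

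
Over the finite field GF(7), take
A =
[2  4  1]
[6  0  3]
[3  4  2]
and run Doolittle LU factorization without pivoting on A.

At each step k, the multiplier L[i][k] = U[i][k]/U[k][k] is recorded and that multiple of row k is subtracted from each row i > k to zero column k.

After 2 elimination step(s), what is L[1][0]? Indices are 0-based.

L[1][0] = 3

[col 0] pivot 2
  R1 -= 3*R0 → (0, 2, 0)  (L[1][0] := 3)
  R2 -= 5*R0 → (0, 5, 4)  (L[2][0] := 5)
[col 1] pivot 2
  R2 -= 6*R1 → (0, 0, 4)  (L[2][1] := 6)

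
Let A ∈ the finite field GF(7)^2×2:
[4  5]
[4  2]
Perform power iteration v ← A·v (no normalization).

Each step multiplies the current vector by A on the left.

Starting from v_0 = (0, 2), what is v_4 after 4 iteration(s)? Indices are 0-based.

v_4 = (2, 2)

v_0 = (0, 2).
v_1 = A·v_0 = (3, 4).
v_2 = A·v_1 = (4, 6).
v_3 = A·v_2 = (4, 0).
v_4 = A·v_3 = (2, 2).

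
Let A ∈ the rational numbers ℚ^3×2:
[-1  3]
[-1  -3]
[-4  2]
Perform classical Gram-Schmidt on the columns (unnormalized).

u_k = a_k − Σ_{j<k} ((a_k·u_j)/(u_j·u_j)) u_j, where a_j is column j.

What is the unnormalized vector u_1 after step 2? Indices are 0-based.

Step 1: u_0 = a_0 = (-1, -1, -4).
Step 2: u_1 = a_1 − (-4/9)·u_0 = (23/9, -31/9, 2/9).

u_1 = (23/9, -31/9, 2/9)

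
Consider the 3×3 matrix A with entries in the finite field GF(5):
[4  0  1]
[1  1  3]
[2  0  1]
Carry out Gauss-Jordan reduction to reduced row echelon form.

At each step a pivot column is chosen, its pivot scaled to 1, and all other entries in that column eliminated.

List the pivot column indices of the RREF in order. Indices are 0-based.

pivot columns: 0, 1, 2

[1] R0 /= 4  ⇒  (1, 0, 4)
     R1 -= 1·R0  ⇒  (0, 1, 4)
     R2 -= 2·R0  ⇒  (0, 0, 3)
[2] R1 /= 1  ⇒  (0, 1, 4)
[3] R2 /= 3  ⇒  (0, 0, 1)
     R0 -= 4·R2  ⇒  (1, 0, 0)
     R1 -= 4·R2  ⇒  (0, 1, 0)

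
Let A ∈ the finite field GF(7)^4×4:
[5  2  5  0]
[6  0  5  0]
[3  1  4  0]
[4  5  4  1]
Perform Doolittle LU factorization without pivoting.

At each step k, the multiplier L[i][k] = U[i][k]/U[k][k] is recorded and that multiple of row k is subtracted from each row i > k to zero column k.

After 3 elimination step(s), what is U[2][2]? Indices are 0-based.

[col 0] pivot 5
  R1 -= 4*R0 → (0, 6, 6, 0)  (L[1][0] := 4)
  R2 -= 2*R0 → (0, 4, 1, 0)  (L[2][0] := 2)
  R3 -= 5*R0 → (0, 2, 0, 1)  (L[3][0] := 5)
[col 1] pivot 6
  R2 -= 3*R1 → (0, 0, 4, 0)  (L[2][1] := 3)
  R3 -= 5*R1 → (0, 0, 5, 1)  (L[3][1] := 5)
[col 2] pivot 4
  R3 -= 3*R2 → (0, 0, 0, 1)  (L[3][2] := 3)

U[2][2] = 4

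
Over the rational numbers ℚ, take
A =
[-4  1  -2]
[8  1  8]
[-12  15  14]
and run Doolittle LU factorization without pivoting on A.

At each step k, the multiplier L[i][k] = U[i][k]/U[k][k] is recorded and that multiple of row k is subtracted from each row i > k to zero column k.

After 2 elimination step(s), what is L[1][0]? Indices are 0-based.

L[1][0] = -2

k=0: U[0][0]=-4
  eliminate (1,0): mult=-2, new row 1: (0, 3, 4); set L[1][0]=-2
  eliminate (2,0): mult=3, new row 2: (0, 12, 20); set L[2][0]=3
k=1: U[1][1]=3
  eliminate (2,1): mult=4, new row 2: (0, 0, 4); set L[2][1]=4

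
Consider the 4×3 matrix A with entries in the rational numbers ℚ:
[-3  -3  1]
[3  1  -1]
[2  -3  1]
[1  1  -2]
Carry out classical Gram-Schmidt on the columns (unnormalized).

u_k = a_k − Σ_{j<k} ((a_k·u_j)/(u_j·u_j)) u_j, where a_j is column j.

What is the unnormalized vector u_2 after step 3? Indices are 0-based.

Step 1: u_0 = a_0 = (-3, 3, 2, 1).
Step 2: u_1 = a_1 − (7/23)·u_0 = (-48/23, 2/23, -83/23, 16/23).
Step 3: u_2 = a_2 − (-6/23)·u_0 − (-55/137)·u_1 = (-85/137, -25/137, 10/137, -200/137).

u_2 = (-85/137, -25/137, 10/137, -200/137)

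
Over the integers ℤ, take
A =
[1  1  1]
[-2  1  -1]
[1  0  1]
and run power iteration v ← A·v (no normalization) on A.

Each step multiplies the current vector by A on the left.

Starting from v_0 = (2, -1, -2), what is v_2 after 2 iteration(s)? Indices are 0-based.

v_0 = (2, -1, -2).
v_1 = A·v_0 = (-1, -3, 0).
v_2 = A·v_1 = (-4, -1, -1).

v_2 = (-4, -1, -1)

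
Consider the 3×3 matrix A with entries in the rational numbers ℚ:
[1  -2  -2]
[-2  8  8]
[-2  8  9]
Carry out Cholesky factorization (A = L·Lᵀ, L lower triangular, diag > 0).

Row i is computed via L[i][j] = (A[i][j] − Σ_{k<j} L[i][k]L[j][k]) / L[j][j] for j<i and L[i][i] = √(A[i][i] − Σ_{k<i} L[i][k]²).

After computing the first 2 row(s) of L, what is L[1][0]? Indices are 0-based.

Step 1: L[0][0] = √(1) = 1.
  L[1][0] = (-2) / L[0][0] = -2.
Step 2: L[1][1] = √(4) = 2.

L[1][0] = -2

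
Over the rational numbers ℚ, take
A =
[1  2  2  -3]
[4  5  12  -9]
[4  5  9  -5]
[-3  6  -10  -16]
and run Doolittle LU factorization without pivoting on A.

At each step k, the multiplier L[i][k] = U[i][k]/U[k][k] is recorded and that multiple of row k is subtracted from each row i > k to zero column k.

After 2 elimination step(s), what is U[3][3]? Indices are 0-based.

[col 0] pivot 1
  R1 -= 4*R0 → (0, -3, 4, 3)  (L[1][0] := 4)
  R2 -= 4*R0 → (0, -3, 1, 7)  (L[2][0] := 4)
  R3 -= -3*R0 → (0, 12, -4, -25)  (L[3][0] := -3)
[col 1] pivot -3
  R2 -= 1*R1 → (0, 0, -3, 4)  (L[2][1] := 1)
  R3 -= -4*R1 → (0, 0, 12, -13)  (L[3][1] := -4)

U[3][3] = -13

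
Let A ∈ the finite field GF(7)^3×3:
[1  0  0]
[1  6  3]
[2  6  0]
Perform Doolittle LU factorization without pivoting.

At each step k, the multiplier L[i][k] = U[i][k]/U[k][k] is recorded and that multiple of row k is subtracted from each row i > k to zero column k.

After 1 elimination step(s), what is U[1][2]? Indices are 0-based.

Step 1: pivot at (0,0) is 1.
  row1 ← row1 − (1)·row0  ⇒  L[1][0]=1, U row1=(0, 6, 3)
  row2 ← row2 − (2)·row0  ⇒  L[2][0]=2, U row2=(0, 6, 0)

U[1][2] = 3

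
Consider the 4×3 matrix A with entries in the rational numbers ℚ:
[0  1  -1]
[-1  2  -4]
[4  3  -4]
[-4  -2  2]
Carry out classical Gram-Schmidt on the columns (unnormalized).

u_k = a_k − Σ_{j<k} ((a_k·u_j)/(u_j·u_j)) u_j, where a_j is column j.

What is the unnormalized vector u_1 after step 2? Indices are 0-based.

Step 1: u_0 = a_0 = (0, -1, 4, -4).
Step 2: u_1 = a_1 − (6/11)·u_0 = (1, 28/11, 9/11, 2/11).

u_1 = (1, 28/11, 9/11, 2/11)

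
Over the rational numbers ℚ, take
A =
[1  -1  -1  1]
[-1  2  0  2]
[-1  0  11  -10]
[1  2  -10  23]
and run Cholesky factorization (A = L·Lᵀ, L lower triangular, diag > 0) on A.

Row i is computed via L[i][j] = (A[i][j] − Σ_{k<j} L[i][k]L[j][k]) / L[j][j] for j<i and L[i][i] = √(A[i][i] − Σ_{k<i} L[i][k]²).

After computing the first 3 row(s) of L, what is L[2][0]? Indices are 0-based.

Step 1: L[0][0] = √(1) = 1.
  L[1][0] = (-1) / L[0][0] = -1.
Step 2: L[1][1] = √(1) = 1.
  L[2][0] = (-1) / L[0][0] = -1.
  L[2][1] = (-1) / L[1][1] = -1.
Step 3: L[2][2] = √(9) = 3.

L[2][0] = -1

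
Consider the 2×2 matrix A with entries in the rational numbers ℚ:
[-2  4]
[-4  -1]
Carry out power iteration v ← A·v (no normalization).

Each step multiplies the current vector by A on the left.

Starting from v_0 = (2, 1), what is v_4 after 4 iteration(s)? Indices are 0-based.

v_0 = (2, 1).
v_1 = A·v_0 = (0, -9).
v_2 = A·v_1 = (-36, 9).
v_3 = A·v_2 = (108, 135).
v_4 = A·v_3 = (324, -567).

v_4 = (324, -567)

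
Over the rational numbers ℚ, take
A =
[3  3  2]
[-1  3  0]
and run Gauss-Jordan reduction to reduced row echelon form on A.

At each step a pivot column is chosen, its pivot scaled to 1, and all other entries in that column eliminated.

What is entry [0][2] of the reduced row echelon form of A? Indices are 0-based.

pivot(0,0)=3: scale R0 → (1, 1, 2/3)
  clear (1,0): R1 −= (-1)R0 → (0, 4, 2/3)
pivot(1,1)=4: scale R1 → (0, 1, 1/6)
  clear (0,1): R0 −= (1)R1 → (1, 0, 1/2)

M[0][2] = 1/2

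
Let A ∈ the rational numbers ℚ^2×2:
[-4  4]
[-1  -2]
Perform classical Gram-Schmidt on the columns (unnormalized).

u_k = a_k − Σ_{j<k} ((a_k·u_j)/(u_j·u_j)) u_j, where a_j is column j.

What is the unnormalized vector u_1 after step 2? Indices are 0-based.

Step 1: u_0 = a_0 = (-4, -1).
Step 2: u_1 = a_1 − (-14/17)·u_0 = (12/17, -48/17).

u_1 = (12/17, -48/17)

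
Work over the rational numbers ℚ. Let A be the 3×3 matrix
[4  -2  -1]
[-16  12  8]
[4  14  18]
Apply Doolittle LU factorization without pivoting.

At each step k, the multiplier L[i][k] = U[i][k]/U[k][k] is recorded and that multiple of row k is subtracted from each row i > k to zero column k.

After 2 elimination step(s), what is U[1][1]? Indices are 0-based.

Step 1: pivot at (0,0) is 4.
  row1 ← row1 − (-4)·row0  ⇒  L[1][0]=-4, U row1=(0, 4, 4)
  row2 ← row2 − (1)·row0  ⇒  L[2][0]=1, U row2=(0, 16, 19)
Step 2: pivot at (1,1) is 4.
  row2 ← row2 − (4)·row1  ⇒  L[2][1]=4, U row2=(0, 0, 3)

U[1][1] = 4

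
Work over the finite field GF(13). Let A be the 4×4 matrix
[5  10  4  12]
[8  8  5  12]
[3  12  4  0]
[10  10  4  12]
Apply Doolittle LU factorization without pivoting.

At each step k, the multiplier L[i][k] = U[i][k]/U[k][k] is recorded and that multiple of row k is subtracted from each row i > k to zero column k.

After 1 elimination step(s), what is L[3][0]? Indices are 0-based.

Step 1: pivot at (0,0) is 5.
  row1 ← row1 − (12)·row0  ⇒  L[1][0]=12, U row1=(0, 5, 9, 11)
  row2 ← row2 − (11)·row0  ⇒  L[2][0]=11, U row2=(0, 6, 12, 11)
  row3 ← row3 − (2)·row0  ⇒  L[3][0]=2, U row3=(0, 3, 9, 1)

L[3][0] = 2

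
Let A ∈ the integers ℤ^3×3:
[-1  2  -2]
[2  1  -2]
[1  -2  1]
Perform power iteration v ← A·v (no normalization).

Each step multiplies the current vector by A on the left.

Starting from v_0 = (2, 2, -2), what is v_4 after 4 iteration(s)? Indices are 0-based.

v_4 = (258, 370, -202)

v_0 = (2, 2, -2).
v_1 = A·v_0 = (6, 10, -4).
v_2 = A·v_1 = (22, 30, -18).
v_3 = A·v_2 = (74, 110, -56).
v_4 = A·v_3 = (258, 370, -202).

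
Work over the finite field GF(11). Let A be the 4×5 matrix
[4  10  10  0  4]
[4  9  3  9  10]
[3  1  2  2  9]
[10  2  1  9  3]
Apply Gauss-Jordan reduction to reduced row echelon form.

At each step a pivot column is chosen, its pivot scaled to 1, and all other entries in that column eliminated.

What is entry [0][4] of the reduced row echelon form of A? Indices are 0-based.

pivot(0,0)=4: scale R0 → (1, 8, 8, 0, 1)
  clear (1,0): R1 −= (4)R0 → (0, 10, 4, 9, 6)
  clear (2,0): R2 −= (3)R0 → (0, 10, 0, 2, 6)
  clear (3,0): R3 −= (10)R0 → (0, 10, 9, 9, 4)
pivot(1,1)=10: scale R1 → (0, 1, 7, 2, 5)
  clear (0,1): R0 −= (8)R1 → (1, 0, 7, 6, 5)
  clear (2,1): R2 −= (10)R1 → (0, 0, 7, 4, 0)
  clear (3,1): R3 −= (10)R1 → (0, 0, 5, 0, 9)
pivot(2,2)=7: scale R2 → (0, 0, 1, 10, 0)
  clear (0,2): R0 −= (7)R2 → (1, 0, 0, 2, 5)
  clear (1,2): R1 −= (7)R2 → (0, 1, 0, 9, 5)
  clear (3,2): R3 −= (5)R2 → (0, 0, 0, 5, 9)
pivot(3,3)=5: scale R3 → (0, 0, 0, 1, 4)
  clear (0,3): R0 −= (2)R3 → (1, 0, 0, 0, 8)
  clear (1,3): R1 −= (9)R3 → (0, 1, 0, 0, 2)
  clear (2,3): R2 −= (10)R3 → (0, 0, 1, 0, 4)

M[0][4] = 8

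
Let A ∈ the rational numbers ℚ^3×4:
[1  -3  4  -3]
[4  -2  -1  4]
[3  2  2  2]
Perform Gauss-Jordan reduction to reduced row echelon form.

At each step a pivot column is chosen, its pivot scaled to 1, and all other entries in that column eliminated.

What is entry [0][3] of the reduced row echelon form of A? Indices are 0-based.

M[0][3] = 28/29

[1] R0 /= 1  ⇒  (1, -3, 4, -3)
     R1 -= 4·R0  ⇒  (0, 10, -17, 16)
     R2 -= 3·R0  ⇒  (0, 11, -10, 11)
[2] R1 /= 10  ⇒  (0, 1, -17/10, 8/5)
     R0 -= -3·R1  ⇒  (1, 0, -11/10, 9/5)
     R2 -= 11·R1  ⇒  (0, 0, 87/10, -33/5)
[3] R2 /= 87/10  ⇒  (0, 0, 1, -22/29)
     R0 -= -11/10·R2  ⇒  (1, 0, 0, 28/29)
     R1 -= -17/10·R2  ⇒  (0, 1, 0, 9/29)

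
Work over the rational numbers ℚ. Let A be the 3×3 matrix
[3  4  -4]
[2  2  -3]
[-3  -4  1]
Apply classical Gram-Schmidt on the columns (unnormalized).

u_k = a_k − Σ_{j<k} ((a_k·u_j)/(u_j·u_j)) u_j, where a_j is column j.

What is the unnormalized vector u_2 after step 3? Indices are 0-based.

Step 1: u_0 = a_0 = (3, 2, -3).
Step 2: u_1 = a_1 − (14/11)·u_0 = (2/11, -6/11, -2/11).
Step 3: u_2 = a_2 − (-21/22)·u_0 − (2)·u_1 = (-3/2, 0, -3/2).

u_2 = (-3/2, 0, -3/2)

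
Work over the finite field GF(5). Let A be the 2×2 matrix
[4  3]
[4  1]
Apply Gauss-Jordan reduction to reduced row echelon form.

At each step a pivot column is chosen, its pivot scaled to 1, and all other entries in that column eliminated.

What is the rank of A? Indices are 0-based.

pivot(0,0)=4: scale R0 → (1, 2)
  clear (1,0): R1 −= (4)R0 → (0, 3)
pivot(1,1)=3: scale R1 → (0, 1)
  clear (0,1): R0 −= (2)R1 → (1, 0)

rank = 2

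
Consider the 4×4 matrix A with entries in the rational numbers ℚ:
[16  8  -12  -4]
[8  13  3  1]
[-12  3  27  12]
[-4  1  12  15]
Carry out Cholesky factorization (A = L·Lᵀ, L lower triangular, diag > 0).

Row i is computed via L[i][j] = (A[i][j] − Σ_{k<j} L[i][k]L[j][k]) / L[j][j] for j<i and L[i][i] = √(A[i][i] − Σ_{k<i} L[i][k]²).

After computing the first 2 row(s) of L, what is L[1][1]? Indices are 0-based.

Step 1: L[0][0] = √(16) = 4.
  L[1][0] = (8) / L[0][0] = 2.
Step 2: L[1][1] = √(9) = 3.

L[1][1] = 3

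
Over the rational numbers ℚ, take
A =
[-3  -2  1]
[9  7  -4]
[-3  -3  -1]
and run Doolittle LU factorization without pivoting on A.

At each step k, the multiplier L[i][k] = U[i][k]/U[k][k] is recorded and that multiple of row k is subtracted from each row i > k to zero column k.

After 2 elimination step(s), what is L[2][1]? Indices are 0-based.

Step 1: pivot at (0,0) is -3.
  row1 ← row1 − (-3)·row0  ⇒  L[1][0]=-3, U row1=(0, 1, -1)
  row2 ← row2 − (1)·row0  ⇒  L[2][0]=1, U row2=(0, -1, -2)
Step 2: pivot at (1,1) is 1.
  row2 ← row2 − (-1)·row1  ⇒  L[2][1]=-1, U row2=(0, 0, -3)

L[2][1] = -1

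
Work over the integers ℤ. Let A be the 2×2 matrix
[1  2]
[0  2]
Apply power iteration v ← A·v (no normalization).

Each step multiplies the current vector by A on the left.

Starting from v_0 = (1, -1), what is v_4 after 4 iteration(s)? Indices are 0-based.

v_0 = (1, -1).
v_1 = A·v_0 = (-1, -2).
v_2 = A·v_1 = (-5, -4).
v_3 = A·v_2 = (-13, -8).
v_4 = A·v_3 = (-29, -16).

v_4 = (-29, -16)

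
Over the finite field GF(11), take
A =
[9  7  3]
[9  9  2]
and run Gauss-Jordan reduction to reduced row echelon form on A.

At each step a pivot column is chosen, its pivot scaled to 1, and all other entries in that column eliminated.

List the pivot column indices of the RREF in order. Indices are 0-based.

pivot columns: 0, 1

pivot(0,0)=9: scale R0 → (1, 2, 4)
  clear (1,0): R1 −= (9)R0 → (0, 2, 10)
pivot(1,1)=2: scale R1 → (0, 1, 5)
  clear (0,1): R0 −= (2)R1 → (1, 0, 5)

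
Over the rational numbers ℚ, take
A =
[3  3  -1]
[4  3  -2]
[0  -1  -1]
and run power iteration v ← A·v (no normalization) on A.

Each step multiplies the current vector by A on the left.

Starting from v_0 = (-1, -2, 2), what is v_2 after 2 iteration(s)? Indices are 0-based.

v_0 = (-1, -2, 2).
v_1 = A·v_0 = (-11, -14, 0).
v_2 = A·v_1 = (-75, -86, 14).

v_2 = (-75, -86, 14)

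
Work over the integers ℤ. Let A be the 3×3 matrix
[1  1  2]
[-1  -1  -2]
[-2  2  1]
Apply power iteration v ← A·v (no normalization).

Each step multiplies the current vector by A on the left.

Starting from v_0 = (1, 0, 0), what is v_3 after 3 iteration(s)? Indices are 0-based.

v_3 = (-12, 12, 10)

v_0 = (1, 0, 0).
v_1 = A·v_0 = (1, -1, -2).
v_2 = A·v_1 = (-4, 4, -6).
v_3 = A·v_2 = (-12, 12, 10).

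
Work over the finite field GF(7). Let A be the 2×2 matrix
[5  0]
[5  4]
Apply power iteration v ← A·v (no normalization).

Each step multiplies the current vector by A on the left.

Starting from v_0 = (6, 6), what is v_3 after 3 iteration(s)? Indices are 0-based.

v_0 = (6, 6).
v_1 = A·v_0 = (2, 5).
v_2 = A·v_1 = (3, 2).
v_3 = A·v_2 = (1, 2).

v_3 = (1, 2)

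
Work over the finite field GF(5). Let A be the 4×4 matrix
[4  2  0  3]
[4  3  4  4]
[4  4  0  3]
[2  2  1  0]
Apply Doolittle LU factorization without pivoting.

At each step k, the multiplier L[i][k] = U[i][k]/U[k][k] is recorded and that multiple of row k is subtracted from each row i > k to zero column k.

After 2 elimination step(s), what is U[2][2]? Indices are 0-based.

k=0: U[0][0]=4
  eliminate (1,0): mult=1, new row 1: (0, 1, 4, 1); set L[1][0]=1
  eliminate (2,0): mult=1, new row 2: (0, 2, 0, 0); set L[2][0]=1
  eliminate (3,0): mult=3, new row 3: (0, 1, 1, 1); set L[3][0]=3
k=1: U[1][1]=1
  eliminate (2,1): mult=2, new row 2: (0, 0, 2, 3); set L[2][1]=2
  eliminate (3,1): mult=1, new row 3: (0, 0, 2, 0); set L[3][1]=1

U[2][2] = 2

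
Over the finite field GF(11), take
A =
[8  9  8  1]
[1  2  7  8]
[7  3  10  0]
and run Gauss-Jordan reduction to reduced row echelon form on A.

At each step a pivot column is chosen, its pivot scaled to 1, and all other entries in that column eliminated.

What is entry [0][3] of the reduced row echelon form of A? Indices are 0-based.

M[0][3] = 5

[1] R0 /= 8  ⇒  (1, 8, 1, 7)
     R1 -= 1·R0  ⇒  (0, 5, 6, 1)
     R2 -= 7·R0  ⇒  (0, 2, 3, 6)
[2] R1 /= 5  ⇒  (0, 1, 10, 9)
     R0 -= 8·R1  ⇒  (1, 0, 9, 1)
     R2 -= 2·R1  ⇒  (0, 0, 5, 10)
[3] R2 /= 5  ⇒  (0, 0, 1, 2)
     R0 -= 9·R2  ⇒  (1, 0, 0, 5)
     R1 -= 10·R2  ⇒  (0, 1, 0, 0)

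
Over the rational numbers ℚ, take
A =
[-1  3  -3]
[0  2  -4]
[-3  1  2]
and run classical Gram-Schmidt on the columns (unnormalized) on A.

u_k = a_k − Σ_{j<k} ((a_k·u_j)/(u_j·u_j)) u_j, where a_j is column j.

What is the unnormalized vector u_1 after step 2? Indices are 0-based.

Step 1: u_0 = a_0 = (-1, 0, -3).
Step 2: u_1 = a_1 − (-3/5)·u_0 = (12/5, 2, -4/5).

u_1 = (12/5, 2, -4/5)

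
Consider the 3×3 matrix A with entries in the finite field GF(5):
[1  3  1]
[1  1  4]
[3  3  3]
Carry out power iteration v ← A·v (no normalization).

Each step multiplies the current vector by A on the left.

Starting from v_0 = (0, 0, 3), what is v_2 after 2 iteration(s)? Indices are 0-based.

v_0 = (0, 0, 3).
v_1 = A·v_0 = (3, 2, 4).
v_2 = A·v_1 = (3, 1, 2).

v_2 = (3, 1, 2)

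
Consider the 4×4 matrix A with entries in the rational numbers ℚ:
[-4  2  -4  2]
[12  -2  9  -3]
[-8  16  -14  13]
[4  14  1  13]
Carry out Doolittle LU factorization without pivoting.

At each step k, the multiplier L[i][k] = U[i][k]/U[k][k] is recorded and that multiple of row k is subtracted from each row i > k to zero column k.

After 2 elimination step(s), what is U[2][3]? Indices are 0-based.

U[2][3] = 0

Step 1: pivot at (0,0) is -4.
  row1 ← row1 − (-3)·row0  ⇒  L[1][0]=-3, U row1=(0, 4, -3, 3)
  row2 ← row2 − (2)·row0  ⇒  L[2][0]=2, U row2=(0, 12, -6, 9)
  row3 ← row3 − (-1)·row0  ⇒  L[3][0]=-1, U row3=(0, 16, -3, 15)
Step 2: pivot at (1,1) is 4.
  row2 ← row2 − (3)·row1  ⇒  L[2][1]=3, U row2=(0, 0, 3, 0)
  row3 ← row3 − (4)·row1  ⇒  L[3][1]=4, U row3=(0, 0, 9, 3)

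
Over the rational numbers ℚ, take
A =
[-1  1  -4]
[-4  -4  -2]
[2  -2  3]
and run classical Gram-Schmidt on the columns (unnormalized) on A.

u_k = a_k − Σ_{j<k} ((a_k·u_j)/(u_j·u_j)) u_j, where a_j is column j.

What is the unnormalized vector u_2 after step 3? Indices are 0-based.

u_2 = (-2, 0, -1)

Step 1: u_0 = a_0 = (-1, -4, 2).
Step 2: u_1 = a_1 − (11/21)·u_0 = (32/21, -40/21, -64/21).
Step 3: u_2 = a_2 − (6/7)·u_0 − (-3/4)·u_1 = (-2, 0, -1).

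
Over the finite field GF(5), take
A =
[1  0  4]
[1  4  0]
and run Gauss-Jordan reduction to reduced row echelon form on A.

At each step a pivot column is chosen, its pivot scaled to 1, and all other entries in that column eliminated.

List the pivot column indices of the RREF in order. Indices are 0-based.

pivot(0,0)=1: scale R0 → (1, 0, 4)
  clear (1,0): R1 −= (1)R0 → (0, 4, 1)
pivot(1,1)=4: scale R1 → (0, 1, 4)

pivot columns: 0, 1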